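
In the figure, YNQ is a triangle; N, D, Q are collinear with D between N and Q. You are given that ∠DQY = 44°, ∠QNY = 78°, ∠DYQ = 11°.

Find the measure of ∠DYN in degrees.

∠DYN = 47°

1. ∠QDY = 125°  [△YDQ]
2. ∠DNY = 78°  [D on ray NQ]
3. ∠NDY = 55°  [linear pair at D on NQ]
4. ∠DYN = 47°  [△YND]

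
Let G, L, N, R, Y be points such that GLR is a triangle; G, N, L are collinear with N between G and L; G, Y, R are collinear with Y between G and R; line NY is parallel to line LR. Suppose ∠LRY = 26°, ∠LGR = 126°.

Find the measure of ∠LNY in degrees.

1. ∠GRL = 26°  [Y on ray RG]
2. ∠GLR = 28°  [△GLR]
3. ∠GNY = 28°  [NY∥LR, corresponding at N]
4. ∠LNY = 152°  [linear pair at N on GL]

∠LNY = 152°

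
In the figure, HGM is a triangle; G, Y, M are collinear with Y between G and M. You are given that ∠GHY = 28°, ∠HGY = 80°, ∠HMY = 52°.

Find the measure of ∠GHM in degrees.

∠GHM = 48°

1. ∠HGM = 80°  [Y on ray GM]
2. ∠GMH = 52°  [Y on ray MG]
3. ∠GHM = 48°  [△HGM]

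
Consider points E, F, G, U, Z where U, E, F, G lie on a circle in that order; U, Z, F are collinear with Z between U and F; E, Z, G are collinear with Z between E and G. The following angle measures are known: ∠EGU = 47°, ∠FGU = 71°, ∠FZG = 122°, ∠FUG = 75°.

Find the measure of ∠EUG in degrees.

∠EUG = 99°

1. ∠GFU = 34°  [△UFG]
2. ∠GEU = 34°  [same arc UG]
3. ∠EUG = 99°  [△UEG]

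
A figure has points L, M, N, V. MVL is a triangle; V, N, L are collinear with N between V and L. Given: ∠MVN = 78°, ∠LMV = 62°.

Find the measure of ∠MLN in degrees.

1. ∠LVM = 78°  [N on ray VL]
2. ∠MLV = 40°  [△MVL]
3. ∠MLN = 40°  [N on ray LV]

∠MLN = 40°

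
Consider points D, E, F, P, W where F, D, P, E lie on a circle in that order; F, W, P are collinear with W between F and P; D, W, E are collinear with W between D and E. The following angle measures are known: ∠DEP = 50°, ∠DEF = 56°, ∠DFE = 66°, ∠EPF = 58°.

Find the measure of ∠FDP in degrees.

∠FDP = 74°

1. ∠DFP = 50°  [same arc DP]
2. ∠DPF = 56°  [same arc FD]
3. ∠FDP = 74°  [△FDP]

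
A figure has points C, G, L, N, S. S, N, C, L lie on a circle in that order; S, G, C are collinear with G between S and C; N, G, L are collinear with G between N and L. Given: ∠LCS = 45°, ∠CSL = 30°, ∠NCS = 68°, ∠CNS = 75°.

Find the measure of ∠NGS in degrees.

∠NGS = 98°

1. ∠LNS = 45°  [same arc SL]
2. ∠CSN = 37°  [△SNC]
3. ∠NGS = 98°  [△SGN]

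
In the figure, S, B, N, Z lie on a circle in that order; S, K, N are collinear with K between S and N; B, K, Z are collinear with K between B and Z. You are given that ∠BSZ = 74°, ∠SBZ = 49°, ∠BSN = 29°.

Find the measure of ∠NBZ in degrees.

1. ∠BNZ = 106°  [cyclic SBNZ, opposite ∠S+∠N]
2. ∠BZN = 29°  [same arc BN]
3. ∠NBZ = 45°  [△BNZ]

∠NBZ = 45°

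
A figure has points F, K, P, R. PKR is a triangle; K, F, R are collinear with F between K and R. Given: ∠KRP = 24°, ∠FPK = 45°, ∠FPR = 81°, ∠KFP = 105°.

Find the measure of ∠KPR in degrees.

∠KPR = 126°

1. ∠FKP = 30°  [△PKF]
2. ∠PKR = 30°  [F on ray KR]
3. ∠KPR = 126°  [△PKR]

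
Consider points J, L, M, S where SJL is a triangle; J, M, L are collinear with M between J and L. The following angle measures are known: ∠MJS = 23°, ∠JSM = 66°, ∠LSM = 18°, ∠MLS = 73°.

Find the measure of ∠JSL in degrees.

∠JSL = 84°

1. ∠LJS = 23°  [M on ray JL]
2. ∠JLS = 73°  [M on ray LJ]
3. ∠JSL = 84°  [△SJL]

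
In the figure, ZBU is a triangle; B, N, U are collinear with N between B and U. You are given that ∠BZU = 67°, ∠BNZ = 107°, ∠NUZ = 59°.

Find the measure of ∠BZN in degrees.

1. ∠BUZ = 59°  [N on ray UB]
2. ∠UBZ = 54°  [△ZBU]
3. ∠NBZ = 54°  [N on ray BU]
4. ∠BZN = 19°  [△ZBN]

∠BZN = 19°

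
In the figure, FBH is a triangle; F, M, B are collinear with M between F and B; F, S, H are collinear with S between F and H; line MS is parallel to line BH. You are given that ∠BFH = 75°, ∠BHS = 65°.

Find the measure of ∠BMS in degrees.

∠BMS = 140°

1. ∠BHF = 65°  [S on ray HF]
2. ∠FBH = 40°  [△FBH]
3. ∠FMS = 40°  [MS∥BH, corresponding at M]
4. ∠BMS = 140°  [linear pair at M on FB]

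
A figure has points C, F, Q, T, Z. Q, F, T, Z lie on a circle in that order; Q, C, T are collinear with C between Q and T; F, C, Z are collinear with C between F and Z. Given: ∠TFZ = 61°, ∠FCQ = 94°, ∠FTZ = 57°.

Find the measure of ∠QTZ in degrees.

∠QTZ = 24°

1. ∠FZT = 62°  [△FTZ]
2. ∠TCZ = 94°  [vertical angles at C]
3. ∠QTZ = 24°  [△TCZ]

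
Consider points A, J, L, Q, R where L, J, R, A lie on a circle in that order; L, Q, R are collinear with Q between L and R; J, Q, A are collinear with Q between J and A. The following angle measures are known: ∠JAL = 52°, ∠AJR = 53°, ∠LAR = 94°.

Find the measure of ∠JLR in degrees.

1. ∠JRL = 52°  [same arc LJ]
2. ∠LJR = 86°  [cyclic LJRA, opposite ∠J+∠A]
3. ∠JLR = 42°  [△LJR]

∠JLR = 42°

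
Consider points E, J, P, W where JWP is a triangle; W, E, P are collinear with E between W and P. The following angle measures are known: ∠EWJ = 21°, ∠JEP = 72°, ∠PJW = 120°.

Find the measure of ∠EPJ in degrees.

1. ∠JWP = 21°  [E on ray WP]
2. ∠JPW = 39°  [△JWP]
3. ∠EPJ = 39°  [E on ray PW]

∠EPJ = 39°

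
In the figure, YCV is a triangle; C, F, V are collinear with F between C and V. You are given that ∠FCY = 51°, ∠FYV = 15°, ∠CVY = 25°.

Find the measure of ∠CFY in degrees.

1. ∠FVY = 25°  [F on ray VC]
2. ∠VFY = 140°  [△YFV]
3. ∠CFY = 40°  [linear pair at F on CV]

∠CFY = 40°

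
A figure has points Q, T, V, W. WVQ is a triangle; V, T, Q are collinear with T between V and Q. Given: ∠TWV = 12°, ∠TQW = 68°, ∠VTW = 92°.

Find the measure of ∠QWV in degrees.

1. ∠TVW = 76°  [△WVT]
2. ∠VQW = 68°  [T on ray QV]
3. ∠QVW = 76°  [T on ray VQ]
4. ∠QWV = 36°  [△WVQ]

∠QWV = 36°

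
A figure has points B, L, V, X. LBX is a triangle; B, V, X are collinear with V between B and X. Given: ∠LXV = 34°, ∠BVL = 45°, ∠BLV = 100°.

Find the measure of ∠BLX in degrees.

1. ∠BXL = 34°  [V on ray XB]
2. ∠LBV = 35°  [△LBV]
3. ∠LBX = 35°  [V on ray BX]
4. ∠BLX = 111°  [△LBX]

∠BLX = 111°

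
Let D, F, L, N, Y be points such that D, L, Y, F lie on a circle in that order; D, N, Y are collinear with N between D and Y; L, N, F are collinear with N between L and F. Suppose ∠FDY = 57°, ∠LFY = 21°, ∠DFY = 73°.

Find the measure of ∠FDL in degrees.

1. ∠FLY = 57°  [same arc YF]
2. ∠FYL = 102°  [△LYF]
3. ∠FDL = 78°  [cyclic DLYF, opposite ∠D+∠Y]

∠FDL = 78°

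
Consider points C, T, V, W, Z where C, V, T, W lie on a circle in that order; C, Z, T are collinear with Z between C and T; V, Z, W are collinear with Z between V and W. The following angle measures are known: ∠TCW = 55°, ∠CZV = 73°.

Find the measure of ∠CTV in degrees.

1. ∠TVW = 55°  [same arc TW]
2. ∠TZV = 107°  [linear pair at Z on CT]
3. ∠CTV = 18°  [△VZT]

∠CTV = 18°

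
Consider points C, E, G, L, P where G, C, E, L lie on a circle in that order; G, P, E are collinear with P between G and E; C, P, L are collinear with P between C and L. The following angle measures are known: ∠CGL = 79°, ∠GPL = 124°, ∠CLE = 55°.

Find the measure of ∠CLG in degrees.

∠CLG = 32°

1. ∠CEL = 101°  [cyclic GCEL, opposite ∠G+∠E]
2. ∠CPE = 124°  [vertical angles at P]
3. ∠ECL = 24°  [△CEL]
4. ∠CEG = 32°  [△CPE]
5. ∠CLG = 32°  [same arc GC]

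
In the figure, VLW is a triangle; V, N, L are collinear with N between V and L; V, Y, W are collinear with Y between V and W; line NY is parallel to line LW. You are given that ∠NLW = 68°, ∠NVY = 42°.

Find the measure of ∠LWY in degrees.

1. ∠VLW = 68°  [N on ray LV]
2. ∠LVW = 42°  [N on VL, Y on VW]
3. ∠LWV = 70°  [△VLW]
4. ∠LWY = 70°  [Y on ray WV]

∠LWY = 70°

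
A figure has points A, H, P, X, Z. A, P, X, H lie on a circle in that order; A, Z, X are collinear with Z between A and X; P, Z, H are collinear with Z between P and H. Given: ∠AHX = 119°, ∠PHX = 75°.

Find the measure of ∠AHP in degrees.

1. ∠APX = 61°  [cyclic APXH, opposite ∠P+∠H]
2. ∠PAX = 75°  [same arc PX]
3. ∠AXP = 44°  [△APX]
4. ∠AHP = 44°  [same arc AP]

∠AHP = 44°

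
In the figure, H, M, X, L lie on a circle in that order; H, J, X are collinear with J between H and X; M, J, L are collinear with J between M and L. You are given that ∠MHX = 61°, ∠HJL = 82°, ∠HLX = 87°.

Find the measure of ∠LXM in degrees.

∠LXM = 47°

1. ∠MLX = 61°  [same arc MX]
2. ∠MJX = 82°  [vertical angles at J]
3. ∠HMX = 93°  [cyclic HMXL, opposite ∠M+∠L]
4. ∠HXM = 26°  [△HMX]
5. ∠LMX = 72°  [△MJX]
6. ∠LXM = 47°  [△MXL]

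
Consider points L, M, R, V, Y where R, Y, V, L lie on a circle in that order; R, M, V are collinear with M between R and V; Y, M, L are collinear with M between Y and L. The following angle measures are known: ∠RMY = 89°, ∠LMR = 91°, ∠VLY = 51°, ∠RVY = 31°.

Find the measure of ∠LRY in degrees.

1. ∠VRY = 51°  [same arc YV]
2. ∠RLY = 31°  [same arc RY]
3. ∠LYR = 40°  [△RMY]
4. ∠LRY = 109°  [△RYL]

∠LRY = 109°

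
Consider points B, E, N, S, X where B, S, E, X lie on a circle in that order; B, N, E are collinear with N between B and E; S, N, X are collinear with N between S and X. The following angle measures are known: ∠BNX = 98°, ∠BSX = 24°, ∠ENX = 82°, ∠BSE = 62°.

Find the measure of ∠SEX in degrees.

∠SEX = 68°

1. ∠BEX = 24°  [same arc BX]
2. ∠EXS = 74°  [△ENX]
3. ∠BXE = 118°  [cyclic BSEX, opposite ∠S+∠X]
4. ∠EBX = 38°  [△BEX]
5. ∠ESX = 38°  [same arc EX]
6. ∠SEX = 68°  [△SEX]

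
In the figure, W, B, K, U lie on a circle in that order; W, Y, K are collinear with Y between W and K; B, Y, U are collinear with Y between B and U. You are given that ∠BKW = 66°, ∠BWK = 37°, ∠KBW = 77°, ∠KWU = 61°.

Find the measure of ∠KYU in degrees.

1. ∠BUK = 37°  [same arc BK]
2. ∠KUW = 103°  [cyclic WBKU, opposite ∠B+∠U]
3. ∠UKW = 16°  [△WKU]
4. ∠KYU = 127°  [△KYU]

∠KYU = 127°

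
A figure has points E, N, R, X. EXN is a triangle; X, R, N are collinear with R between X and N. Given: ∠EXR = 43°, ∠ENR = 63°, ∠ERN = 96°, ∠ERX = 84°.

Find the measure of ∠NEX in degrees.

∠NEX = 74°

1. ∠EXN = 43°  [R on ray XN]
2. ∠ENX = 63°  [R on ray NX]
3. ∠NEX = 74°  [△EXN]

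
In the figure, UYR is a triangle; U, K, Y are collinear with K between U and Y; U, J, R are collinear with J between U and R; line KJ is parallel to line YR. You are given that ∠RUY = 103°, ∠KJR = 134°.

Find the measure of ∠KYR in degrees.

∠KYR = 31°

1. ∠JUK = 103°  [K on UY, J on UR]
2. ∠KJU = 46°  [linear pair at J on UR]
3. ∠JKU = 31°  [△UKJ]
4. ∠JKY = 149°  [linear pair at K on UY]
5. ∠KYR = 31°  [KJ∥YR, co-interior at Y–K]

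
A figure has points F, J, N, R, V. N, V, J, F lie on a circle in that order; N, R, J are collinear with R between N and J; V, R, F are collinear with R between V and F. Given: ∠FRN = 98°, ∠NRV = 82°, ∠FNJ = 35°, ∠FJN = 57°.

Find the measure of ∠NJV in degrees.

1. ∠JRV = 98°  [vertical angles at R]
2. ∠FVJ = 35°  [same arc JF]
3. ∠NJV = 47°  [△VRJ]

∠NJV = 47°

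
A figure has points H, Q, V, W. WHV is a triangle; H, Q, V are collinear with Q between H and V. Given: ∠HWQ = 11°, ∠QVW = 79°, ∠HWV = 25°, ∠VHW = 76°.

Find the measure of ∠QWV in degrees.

∠QWV = 14°

1. ∠QHW = 76°  [Q on ray HV]
2. ∠HQW = 93°  [△WHQ]
3. ∠VQW = 87°  [linear pair at Q on HV]
4. ∠QWV = 14°  [△WQV]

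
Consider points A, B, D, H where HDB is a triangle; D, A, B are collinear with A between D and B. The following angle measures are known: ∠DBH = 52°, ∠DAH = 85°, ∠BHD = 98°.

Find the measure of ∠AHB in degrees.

∠AHB = 33°

1. ∠ABH = 52°  [A on ray BD]
2. ∠BAH = 95°  [linear pair at A on DB]
3. ∠AHB = 33°  [△HAB]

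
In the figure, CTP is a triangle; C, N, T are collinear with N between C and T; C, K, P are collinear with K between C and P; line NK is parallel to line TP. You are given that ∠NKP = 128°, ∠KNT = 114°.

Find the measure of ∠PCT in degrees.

1. ∠CKN = 52°  [linear pair at K on CP]
2. ∠CNK = 66°  [linear pair at N on CT]
3. ∠KCN = 62°  [△CNK]
4. ∠PCT = 62°  [N on CT, K on CP]

∠PCT = 62°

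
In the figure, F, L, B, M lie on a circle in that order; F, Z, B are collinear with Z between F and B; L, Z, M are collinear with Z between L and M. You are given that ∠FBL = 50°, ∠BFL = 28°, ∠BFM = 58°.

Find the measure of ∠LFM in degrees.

∠LFM = 86°

1. ∠BML = 28°  [same arc LB]
2. ∠BLM = 58°  [same arc BM]
3. ∠LBM = 94°  [△LBM]
4. ∠LFM = 86°  [cyclic FLBM, opposite ∠F+∠B]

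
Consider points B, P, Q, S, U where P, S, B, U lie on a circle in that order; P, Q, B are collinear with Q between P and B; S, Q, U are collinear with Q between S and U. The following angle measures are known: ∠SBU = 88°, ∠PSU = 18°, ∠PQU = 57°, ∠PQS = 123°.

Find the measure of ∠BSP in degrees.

1. ∠SPU = 92°  [cyclic PSBU, opposite ∠P+∠B]
2. ∠PUS = 70°  [△PSU]
3. ∠BPS = 39°  [△PQS]
4. ∠PBS = 70°  [same arc PS]
5. ∠BSP = 71°  [△PSB]

∠BSP = 71°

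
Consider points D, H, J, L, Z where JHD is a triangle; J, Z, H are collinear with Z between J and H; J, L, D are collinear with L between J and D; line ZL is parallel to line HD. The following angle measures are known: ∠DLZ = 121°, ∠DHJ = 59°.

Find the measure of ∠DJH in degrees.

∠DJH = 62°

1. ∠JLZ = 59°  [linear pair at L on JD]
2. ∠JZL = 59°  [ZL∥HD, corresponding at Z]
3. ∠LJZ = 62°  [△JZL]
4. ∠DJH = 62°  [Z on JH, L on JD]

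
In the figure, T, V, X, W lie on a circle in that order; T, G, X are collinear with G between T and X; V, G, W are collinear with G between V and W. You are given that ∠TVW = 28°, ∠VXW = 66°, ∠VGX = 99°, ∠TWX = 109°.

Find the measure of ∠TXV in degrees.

∠TXV = 38°

1. ∠TGV = 81°  [linear pair at G on TX]
2. ∠TVX = 71°  [cyclic TVXW, opposite ∠V+∠W]
3. ∠VTX = 71°  [△TGV]
4. ∠TXV = 38°  [△TVX]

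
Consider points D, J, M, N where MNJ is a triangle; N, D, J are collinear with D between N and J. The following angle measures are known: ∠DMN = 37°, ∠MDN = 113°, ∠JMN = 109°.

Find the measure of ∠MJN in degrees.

∠MJN = 41°

1. ∠DNM = 30°  [△MND]
2. ∠JNM = 30°  [D on ray NJ]
3. ∠MJN = 41°  [△MNJ]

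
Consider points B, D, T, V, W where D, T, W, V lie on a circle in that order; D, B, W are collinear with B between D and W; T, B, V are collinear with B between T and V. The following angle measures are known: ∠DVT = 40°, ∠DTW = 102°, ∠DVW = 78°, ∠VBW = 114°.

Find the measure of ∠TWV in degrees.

∠TWV = 68°

1. ∠DWT = 40°  [same arc DT]
2. ∠TDW = 38°  [△DTW]
3. ∠DBT = 114°  [vertical angles at B]
4. ∠DTV = 28°  [△DBT]
5. ∠TDV = 112°  [△DTV]
6. ∠TWV = 68°  [cyclic DTWV, opposite ∠D+∠W]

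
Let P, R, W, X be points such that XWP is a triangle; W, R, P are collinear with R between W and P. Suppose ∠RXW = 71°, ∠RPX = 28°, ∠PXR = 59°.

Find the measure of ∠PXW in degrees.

∠PXW = 130°

1. ∠PRX = 93°  [△XRP]
2. ∠WPX = 28°  [R on ray PW]
3. ∠WRX = 87°  [linear pair at R on WP]
4. ∠RWX = 22°  [△XWR]
5. ∠PWX = 22°  [R on ray WP]
6. ∠PXW = 130°  [△XWP]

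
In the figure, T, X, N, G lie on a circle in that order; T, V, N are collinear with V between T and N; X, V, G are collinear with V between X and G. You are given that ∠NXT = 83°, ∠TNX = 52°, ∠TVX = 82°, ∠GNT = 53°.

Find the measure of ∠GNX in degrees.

1. ∠GVN = 82°  [vertical angles at V]
2. ∠NVX = 98°  [linear pair at V on TN]
3. ∠NGX = 45°  [△NVG]
4. ∠GXN = 30°  [△XVN]
5. ∠GNX = 105°  [△XNG]

∠GNX = 105°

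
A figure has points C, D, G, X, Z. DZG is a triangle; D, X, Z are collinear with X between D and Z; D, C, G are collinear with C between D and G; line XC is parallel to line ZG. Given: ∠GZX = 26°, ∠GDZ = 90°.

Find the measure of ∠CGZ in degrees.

∠CGZ = 64°

1. ∠DZG = 26°  [X on ray ZD]
2. ∠DGZ = 64°  [△DZG]
3. ∠CGZ = 64°  [C on ray GD]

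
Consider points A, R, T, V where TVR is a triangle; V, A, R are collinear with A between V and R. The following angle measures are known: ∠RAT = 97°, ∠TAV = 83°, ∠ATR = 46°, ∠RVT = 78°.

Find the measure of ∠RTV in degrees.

1. ∠ART = 37°  [△TAR]
2. ∠TRV = 37°  [A on ray RV]
3. ∠RTV = 65°  [△TVR]

∠RTV = 65°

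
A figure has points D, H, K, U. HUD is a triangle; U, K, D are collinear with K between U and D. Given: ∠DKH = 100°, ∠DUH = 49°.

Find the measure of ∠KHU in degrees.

∠KHU = 51°

1. ∠HKU = 80°  [linear pair at K on UD]
2. ∠HUK = 49°  [K on ray UD]
3. ∠KHU = 51°  [△HUK]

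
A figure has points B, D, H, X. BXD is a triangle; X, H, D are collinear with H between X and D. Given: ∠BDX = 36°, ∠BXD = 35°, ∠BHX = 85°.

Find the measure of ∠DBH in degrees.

1. ∠BDH = 36°  [H on ray DX]
2. ∠BHD = 95°  [linear pair at H on XD]
3. ∠DBH = 49°  [△BHD]

∠DBH = 49°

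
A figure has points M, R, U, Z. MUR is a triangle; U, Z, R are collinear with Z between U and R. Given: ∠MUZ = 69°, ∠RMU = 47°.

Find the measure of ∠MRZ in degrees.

∠MRZ = 64°

1. ∠MUR = 69°  [Z on ray UR]
2. ∠MRU = 64°  [△MUR]
3. ∠MRZ = 64°  [Z on ray RU]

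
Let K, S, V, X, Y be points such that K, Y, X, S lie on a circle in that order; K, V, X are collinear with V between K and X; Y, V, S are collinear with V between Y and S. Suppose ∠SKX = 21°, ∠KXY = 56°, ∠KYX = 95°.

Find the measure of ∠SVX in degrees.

1. ∠KSY = 56°  [same arc KY]
2. ∠KVS = 103°  [△KVS]
3. ∠SVX = 77°  [linear pair at V on KX]

∠SVX = 77°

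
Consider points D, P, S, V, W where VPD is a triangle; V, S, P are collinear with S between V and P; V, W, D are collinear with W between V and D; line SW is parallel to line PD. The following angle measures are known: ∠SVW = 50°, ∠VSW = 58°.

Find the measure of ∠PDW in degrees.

1. ∠SWV = 72°  [△VSW]
2. ∠DWS = 108°  [linear pair at W on VD]
3. ∠PDW = 72°  [SW∥PD, co-interior at D–W]

∠PDW = 72°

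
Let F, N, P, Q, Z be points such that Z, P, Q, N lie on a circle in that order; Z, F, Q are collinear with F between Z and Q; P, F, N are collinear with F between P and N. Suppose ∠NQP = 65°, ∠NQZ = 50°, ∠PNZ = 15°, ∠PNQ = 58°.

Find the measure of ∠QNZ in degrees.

∠QNZ = 73°

1. ∠NPQ = 57°  [△PQN]
2. ∠NZQ = 57°  [same arc QN]
3. ∠QNZ = 73°  [△ZQN]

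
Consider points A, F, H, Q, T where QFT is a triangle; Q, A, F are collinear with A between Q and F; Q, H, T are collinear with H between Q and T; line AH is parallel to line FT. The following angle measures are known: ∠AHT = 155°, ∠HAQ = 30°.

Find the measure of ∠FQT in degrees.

1. ∠AHQ = 25°  [linear pair at H on QT]
2. ∠AQH = 125°  [△QAH]
3. ∠FQT = 125°  [A on QF, H on QT]

∠FQT = 125°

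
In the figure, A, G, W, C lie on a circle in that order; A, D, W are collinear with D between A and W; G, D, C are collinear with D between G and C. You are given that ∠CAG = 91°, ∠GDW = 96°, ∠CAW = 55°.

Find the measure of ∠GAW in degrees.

∠GAW = 36°

1. ∠CWG = 89°  [cyclic AGWC, opposite ∠A+∠W]
2. ∠CGW = 55°  [same arc WC]
3. ∠GCW = 36°  [△GWC]
4. ∠GAW = 36°  [same arc GW]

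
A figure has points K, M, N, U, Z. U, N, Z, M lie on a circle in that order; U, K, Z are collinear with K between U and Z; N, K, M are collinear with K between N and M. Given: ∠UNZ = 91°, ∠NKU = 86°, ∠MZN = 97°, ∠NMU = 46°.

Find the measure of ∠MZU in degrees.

1. ∠MUN = 83°  [cyclic UNZM, opposite ∠U+∠Z]
2. ∠MNU = 51°  [△UNM]
3. ∠MZU = 51°  [same arc UM]

∠MZU = 51°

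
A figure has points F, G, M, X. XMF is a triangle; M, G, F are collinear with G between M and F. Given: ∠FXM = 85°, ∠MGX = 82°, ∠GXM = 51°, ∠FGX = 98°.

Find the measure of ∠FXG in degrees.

∠FXG = 34°

1. ∠GMX = 47°  [△XMG]
2. ∠FMX = 47°  [G on ray MF]
3. ∠MFX = 48°  [△XMF]
4. ∠GFX = 48°  [G on ray FM]
5. ∠FXG = 34°  [△XGF]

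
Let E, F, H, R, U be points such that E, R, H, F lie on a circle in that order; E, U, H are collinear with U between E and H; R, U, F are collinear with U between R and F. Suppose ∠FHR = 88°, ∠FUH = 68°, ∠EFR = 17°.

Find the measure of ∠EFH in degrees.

∠EFH = 58°

1. ∠FER = 92°  [cyclic ERHF, opposite ∠E+∠H]
2. ∠EUF = 112°  [linear pair at U on EH]
3. ∠ERF = 71°  [△ERF]
4. ∠FEH = 51°  [△EUF]
5. ∠EHF = 71°  [same arc EF]
6. ∠EFH = 58°  [△EHF]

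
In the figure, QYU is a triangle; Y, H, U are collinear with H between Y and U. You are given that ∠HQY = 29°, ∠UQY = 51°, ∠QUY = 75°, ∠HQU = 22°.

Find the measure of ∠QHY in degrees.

∠QHY = 97°

1. ∠HUQ = 75°  [H on ray UY]
2. ∠QHU = 83°  [△QHU]
3. ∠QHY = 97°  [linear pair at H on YU]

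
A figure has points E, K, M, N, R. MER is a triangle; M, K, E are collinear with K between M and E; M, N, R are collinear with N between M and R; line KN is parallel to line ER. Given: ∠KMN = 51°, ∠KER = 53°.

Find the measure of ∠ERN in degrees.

∠ERN = 76°

1. ∠EMR = 51°  [K on ME, N on MR]
2. ∠MER = 53°  [K on ray EM]
3. ∠ERM = 76°  [△MER]
4. ∠ERN = 76°  [N on ray RM]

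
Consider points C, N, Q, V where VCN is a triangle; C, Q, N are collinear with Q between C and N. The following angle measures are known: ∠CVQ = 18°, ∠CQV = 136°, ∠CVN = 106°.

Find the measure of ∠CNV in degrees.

1. ∠QCV = 26°  [△VCQ]
2. ∠NCV = 26°  [Q on ray CN]
3. ∠CNV = 48°  [△VCN]

∠CNV = 48°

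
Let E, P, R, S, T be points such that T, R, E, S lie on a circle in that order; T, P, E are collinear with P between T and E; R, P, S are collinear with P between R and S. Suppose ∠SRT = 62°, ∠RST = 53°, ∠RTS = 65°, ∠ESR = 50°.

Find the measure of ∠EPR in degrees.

1. ∠RET = 53°  [same arc TR]
2. ∠RES = 115°  [cyclic TRES, opposite ∠T+∠E]
3. ∠ERS = 15°  [△RES]
4. ∠EPR = 112°  [△RPE]

∠EPR = 112°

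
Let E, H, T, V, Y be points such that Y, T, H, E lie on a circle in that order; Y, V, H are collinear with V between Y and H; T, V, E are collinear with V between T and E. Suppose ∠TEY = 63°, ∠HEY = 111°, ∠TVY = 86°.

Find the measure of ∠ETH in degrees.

1. ∠THY = 63°  [same arc YT]
2. ∠HVT = 94°  [linear pair at V on YH]
3. ∠ETH = 23°  [△TVH]

∠ETH = 23°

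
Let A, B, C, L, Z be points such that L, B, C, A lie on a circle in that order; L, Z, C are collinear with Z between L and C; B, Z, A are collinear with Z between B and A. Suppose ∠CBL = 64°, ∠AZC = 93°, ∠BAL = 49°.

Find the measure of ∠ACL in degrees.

1. ∠CAL = 116°  [cyclic LBCA, opposite ∠B+∠A]
2. ∠AZL = 87°  [linear pair at Z on LC]
3. ∠ALC = 44°  [△LZA]
4. ∠ACL = 20°  [△LCA]

∠ACL = 20°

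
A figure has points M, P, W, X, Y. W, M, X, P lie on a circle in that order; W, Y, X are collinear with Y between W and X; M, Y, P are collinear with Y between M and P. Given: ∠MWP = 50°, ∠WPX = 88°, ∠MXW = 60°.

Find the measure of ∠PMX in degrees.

∠PMX = 22°

1. ∠MXP = 130°  [cyclic WMXP, opposite ∠W+∠X]
2. ∠WMX = 92°  [cyclic WMXP, opposite ∠M+∠P]
3. ∠MWX = 28°  [△WMX]
4. ∠MPX = 28°  [same arc MX]
5. ∠PMX = 22°  [△MXP]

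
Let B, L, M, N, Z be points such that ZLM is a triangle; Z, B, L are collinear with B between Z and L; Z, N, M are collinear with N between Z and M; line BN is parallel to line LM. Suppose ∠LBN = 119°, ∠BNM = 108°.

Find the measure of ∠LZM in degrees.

∠LZM = 47°

1. ∠NBZ = 61°  [linear pair at B on ZL]
2. ∠BNZ = 72°  [linear pair at N on ZM]
3. ∠BZN = 47°  [△ZBN]
4. ∠LZM = 47°  [B on ZL, N on ZM]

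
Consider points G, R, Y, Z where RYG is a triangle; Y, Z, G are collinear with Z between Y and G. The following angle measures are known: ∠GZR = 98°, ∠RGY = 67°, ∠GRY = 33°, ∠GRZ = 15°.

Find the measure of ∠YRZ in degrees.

∠YRZ = 18°

1. ∠RZY = 82°  [linear pair at Z on YG]
2. ∠GYR = 80°  [△RYG]
3. ∠RYZ = 80°  [Z on ray YG]
4. ∠YRZ = 18°  [△RYZ]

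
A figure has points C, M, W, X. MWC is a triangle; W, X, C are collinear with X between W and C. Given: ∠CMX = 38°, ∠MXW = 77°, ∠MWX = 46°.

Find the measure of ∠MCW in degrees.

∠MCW = 39°

1. ∠CXM = 103°  [linear pair at X on WC]
2. ∠MCX = 39°  [△MXC]
3. ∠MCW = 39°  [X on ray CW]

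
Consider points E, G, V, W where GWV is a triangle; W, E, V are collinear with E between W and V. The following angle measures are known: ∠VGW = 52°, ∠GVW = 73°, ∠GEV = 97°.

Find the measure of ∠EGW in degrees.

1. ∠GWV = 55°  [△GWV]
2. ∠GEW = 83°  [linear pair at E on WV]
3. ∠EWG = 55°  [E on ray WV]
4. ∠EGW = 42°  [△GWE]

∠EGW = 42°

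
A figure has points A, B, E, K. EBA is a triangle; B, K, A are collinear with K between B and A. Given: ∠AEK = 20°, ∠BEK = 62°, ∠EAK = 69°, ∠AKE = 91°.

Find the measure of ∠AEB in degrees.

1. ∠BAE = 69°  [K on ray AB]
2. ∠BKE = 89°  [linear pair at K on BA]
3. ∠EBK = 29°  [△EBK]
4. ∠ABE = 29°  [K on ray BA]
5. ∠AEB = 82°  [△EBA]

∠AEB = 82°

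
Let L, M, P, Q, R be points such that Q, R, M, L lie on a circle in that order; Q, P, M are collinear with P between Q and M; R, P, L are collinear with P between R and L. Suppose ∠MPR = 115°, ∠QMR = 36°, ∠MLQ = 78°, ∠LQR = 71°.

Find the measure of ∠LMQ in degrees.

∠LMQ = 73°

1. ∠QLR = 36°  [same arc QR]
2. ∠LRQ = 73°  [△QRL]
3. ∠LMQ = 73°  [same arc QL]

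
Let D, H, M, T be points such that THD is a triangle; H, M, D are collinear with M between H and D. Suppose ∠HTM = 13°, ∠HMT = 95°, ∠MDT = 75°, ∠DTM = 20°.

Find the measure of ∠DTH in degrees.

∠DTH = 33°

1. ∠MHT = 72°  [△THM]
2. ∠HDT = 75°  [M on ray DH]
3. ∠DHT = 72°  [M on ray HD]
4. ∠DTH = 33°  [△THD]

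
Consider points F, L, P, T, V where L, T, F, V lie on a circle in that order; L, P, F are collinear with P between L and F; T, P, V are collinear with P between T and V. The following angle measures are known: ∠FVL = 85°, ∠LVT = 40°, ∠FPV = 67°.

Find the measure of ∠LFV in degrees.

1. ∠FTL = 95°  [cyclic LTFV, opposite ∠T+∠V]
2. ∠LFT = 40°  [same arc LT]
3. ∠LPT = 67°  [vertical angles at P]
4. ∠FLT = 45°  [△LTF]
5. ∠LTV = 68°  [△LPT]
6. ∠LFV = 68°  [same arc LV]

∠LFV = 68°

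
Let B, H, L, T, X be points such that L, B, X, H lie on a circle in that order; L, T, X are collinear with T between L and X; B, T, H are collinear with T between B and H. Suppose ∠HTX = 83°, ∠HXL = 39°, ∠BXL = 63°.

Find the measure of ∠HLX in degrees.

1. ∠HTL = 97°  [linear pair at T on LX]
2. ∠BHL = 63°  [same arc LB]
3. ∠HLX = 20°  [△LTH]

∠HLX = 20°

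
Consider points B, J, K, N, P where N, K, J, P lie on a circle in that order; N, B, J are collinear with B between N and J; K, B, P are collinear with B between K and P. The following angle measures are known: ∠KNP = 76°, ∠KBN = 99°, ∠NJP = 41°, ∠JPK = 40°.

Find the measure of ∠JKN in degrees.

∠JKN = 77°

1. ∠KJP = 104°  [cyclic NKJP, opposite ∠N+∠J]
2. ∠JBK = 81°  [linear pair at B on NJ]
3. ∠JNK = 40°  [same arc KJ]
4. ∠JKP = 36°  [△KJP]
5. ∠KJN = 63°  [△KBJ]
6. ∠JKN = 77°  [△NKJ]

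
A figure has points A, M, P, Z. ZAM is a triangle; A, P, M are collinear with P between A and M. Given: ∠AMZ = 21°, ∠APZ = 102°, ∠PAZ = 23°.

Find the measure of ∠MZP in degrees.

1. ∠PMZ = 21°  [P on ray MA]
2. ∠MPZ = 78°  [linear pair at P on AM]
3. ∠MZP = 81°  [△ZPM]

∠MZP = 81°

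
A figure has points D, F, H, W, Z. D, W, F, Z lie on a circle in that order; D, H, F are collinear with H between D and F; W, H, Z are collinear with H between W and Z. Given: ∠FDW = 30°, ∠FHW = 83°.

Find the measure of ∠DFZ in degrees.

∠DFZ = 53°

1. ∠FZW = 30°  [same arc WF]
2. ∠DHZ = 83°  [vertical angles at H]
3. ∠FHZ = 97°  [linear pair at H on DF]
4. ∠DFZ = 53°  [△FHZ]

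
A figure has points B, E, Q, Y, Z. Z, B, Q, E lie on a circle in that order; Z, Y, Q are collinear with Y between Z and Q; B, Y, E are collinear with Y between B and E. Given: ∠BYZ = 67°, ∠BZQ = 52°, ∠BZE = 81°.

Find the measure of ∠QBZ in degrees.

1. ∠EBZ = 61°  [△ZYB]
2. ∠BEZ = 38°  [△ZBE]
3. ∠BQZ = 38°  [same arc ZB]
4. ∠QBZ = 90°  [△ZBQ]

∠QBZ = 90°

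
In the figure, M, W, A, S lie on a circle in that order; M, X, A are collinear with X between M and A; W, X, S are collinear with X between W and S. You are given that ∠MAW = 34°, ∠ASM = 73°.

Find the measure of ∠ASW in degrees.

1. ∠AWM = 107°  [cyclic MWAS, opposite ∠W+∠S]
2. ∠AMW = 39°  [△MWA]
3. ∠ASW = 39°  [same arc WA]

∠ASW = 39°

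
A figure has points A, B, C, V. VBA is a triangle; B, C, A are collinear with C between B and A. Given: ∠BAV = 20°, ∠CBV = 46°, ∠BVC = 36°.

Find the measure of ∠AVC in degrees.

∠AVC = 78°

1. ∠CAV = 20°  [C on ray AB]
2. ∠BCV = 98°  [△VBC]
3. ∠ACV = 82°  [linear pair at C on BA]
4. ∠AVC = 78°  [△VCA]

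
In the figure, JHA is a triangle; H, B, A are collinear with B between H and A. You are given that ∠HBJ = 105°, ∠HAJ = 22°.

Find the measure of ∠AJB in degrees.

1. ∠ABJ = 75°  [linear pair at B on HA]
2. ∠BAJ = 22°  [B on ray AH]
3. ∠AJB = 83°  [△JBA]

∠AJB = 83°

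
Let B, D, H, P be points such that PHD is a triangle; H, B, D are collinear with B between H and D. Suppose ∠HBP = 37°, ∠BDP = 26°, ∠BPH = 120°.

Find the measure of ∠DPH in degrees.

∠DPH = 131°

1. ∠BHP = 23°  [△PHB]
2. ∠HDP = 26°  [B on ray DH]
3. ∠DHP = 23°  [B on ray HD]
4. ∠DPH = 131°  [△PHD]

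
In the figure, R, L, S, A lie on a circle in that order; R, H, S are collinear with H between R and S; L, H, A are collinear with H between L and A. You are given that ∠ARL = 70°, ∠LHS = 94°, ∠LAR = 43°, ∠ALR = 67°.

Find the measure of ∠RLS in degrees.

1. ∠LHR = 86°  [linear pair at H on RS]
2. ∠LSR = 43°  [same arc RL]
3. ∠LRS = 27°  [△RHL]
4. ∠RLS = 110°  [△RLS]

∠RLS = 110°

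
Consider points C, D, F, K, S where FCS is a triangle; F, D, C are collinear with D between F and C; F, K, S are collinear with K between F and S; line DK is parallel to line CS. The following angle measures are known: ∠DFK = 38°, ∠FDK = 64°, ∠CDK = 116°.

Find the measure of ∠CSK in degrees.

∠CSK = 78°

1. ∠DKF = 78°  [△FDK]
2. ∠DKS = 102°  [linear pair at K on FS]
3. ∠CSK = 78°  [DK∥CS, co-interior at S–K]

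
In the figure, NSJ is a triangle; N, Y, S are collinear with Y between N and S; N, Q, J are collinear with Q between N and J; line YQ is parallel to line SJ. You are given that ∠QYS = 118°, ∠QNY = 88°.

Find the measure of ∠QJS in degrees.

1. ∠NYQ = 62°  [linear pair at Y on NS]
2. ∠NQY = 30°  [△NYQ]
3. ∠JQY = 150°  [linear pair at Q on NJ]
4. ∠QJS = 30°  [YQ∥SJ, co-interior at J–Q]

∠QJS = 30°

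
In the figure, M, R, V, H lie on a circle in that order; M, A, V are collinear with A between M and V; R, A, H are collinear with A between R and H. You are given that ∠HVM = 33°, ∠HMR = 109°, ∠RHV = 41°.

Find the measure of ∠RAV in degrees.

1. ∠HRM = 33°  [same arc MH]
2. ∠HVR = 71°  [cyclic MRVH, opposite ∠M+∠V]
3. ∠MHR = 38°  [△MRH]
4. ∠HRV = 68°  [△RVH]
5. ∠MVR = 38°  [same arc MR]
6. ∠RAV = 74°  [△RAV]

∠RAV = 74°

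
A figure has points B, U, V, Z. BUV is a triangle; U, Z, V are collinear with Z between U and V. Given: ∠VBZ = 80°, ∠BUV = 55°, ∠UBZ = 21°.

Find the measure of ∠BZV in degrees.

∠BZV = 76°

1. ∠BUZ = 55°  [Z on ray UV]
2. ∠BZU = 104°  [△BUZ]
3. ∠BZV = 76°  [linear pair at Z on UV]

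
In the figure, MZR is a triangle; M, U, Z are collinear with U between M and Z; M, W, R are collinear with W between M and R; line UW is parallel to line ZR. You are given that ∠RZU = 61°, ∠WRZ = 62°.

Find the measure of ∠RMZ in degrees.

∠RMZ = 57°

1. ∠MZR = 61°  [U on ray ZM]
2. ∠MRZ = 62°  [W on ray RM]
3. ∠RMZ = 57°  [△MZR]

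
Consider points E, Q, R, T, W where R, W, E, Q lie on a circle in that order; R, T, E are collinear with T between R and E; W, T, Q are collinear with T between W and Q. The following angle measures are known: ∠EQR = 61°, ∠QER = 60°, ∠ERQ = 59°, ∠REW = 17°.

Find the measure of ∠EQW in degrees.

1. ∠EWR = 119°  [cyclic RWEQ, opposite ∠W+∠Q]
2. ∠ERW = 44°  [△RWE]
3. ∠EQW = 44°  [same arc WE]

∠EQW = 44°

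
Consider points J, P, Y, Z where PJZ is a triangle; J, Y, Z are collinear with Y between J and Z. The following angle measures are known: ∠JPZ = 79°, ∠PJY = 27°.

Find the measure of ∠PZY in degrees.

1. ∠PJZ = 27°  [Y on ray JZ]
2. ∠JZP = 74°  [△PJZ]
3. ∠PZY = 74°  [Y on ray ZJ]

∠PZY = 74°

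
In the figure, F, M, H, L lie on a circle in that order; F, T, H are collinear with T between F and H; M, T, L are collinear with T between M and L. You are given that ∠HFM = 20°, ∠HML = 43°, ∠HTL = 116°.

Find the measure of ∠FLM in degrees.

1. ∠HFL = 43°  [same arc HL]
2. ∠FTL = 64°  [linear pair at T on FH]
3. ∠FLM = 73°  [△FTL]

∠FLM = 73°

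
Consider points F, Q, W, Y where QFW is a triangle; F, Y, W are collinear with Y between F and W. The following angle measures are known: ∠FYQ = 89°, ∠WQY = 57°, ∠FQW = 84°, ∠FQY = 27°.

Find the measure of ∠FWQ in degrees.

1. ∠QYW = 91°  [linear pair at Y on FW]
2. ∠QWY = 32°  [△QYW]
3. ∠FWQ = 32°  [Y on ray WF]

∠FWQ = 32°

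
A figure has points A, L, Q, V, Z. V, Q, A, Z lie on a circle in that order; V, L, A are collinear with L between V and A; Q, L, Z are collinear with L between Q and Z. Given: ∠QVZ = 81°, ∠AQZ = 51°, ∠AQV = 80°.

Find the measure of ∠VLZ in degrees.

1. ∠QAZ = 99°  [cyclic VQAZ, opposite ∠V+∠A]
2. ∠AVZ = 51°  [same arc AZ]
3. ∠AZQ = 30°  [△QAZ]
4. ∠AZV = 100°  [cyclic VQAZ, opposite ∠Q+∠Z]
5. ∠VAZ = 29°  [△VAZ]
6. ∠ALZ = 121°  [△ALZ]
7. ∠VLZ = 59°  [linear pair at L on VA]

∠VLZ = 59°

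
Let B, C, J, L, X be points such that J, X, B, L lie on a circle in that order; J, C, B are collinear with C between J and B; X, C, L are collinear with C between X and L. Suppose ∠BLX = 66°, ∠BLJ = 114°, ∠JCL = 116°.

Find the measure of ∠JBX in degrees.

∠JBX = 48°

1. ∠BJX = 66°  [same arc XB]
2. ∠BXJ = 66°  [cyclic JXBL, opposite ∠X+∠L]
3. ∠JBX = 48°  [△JXB]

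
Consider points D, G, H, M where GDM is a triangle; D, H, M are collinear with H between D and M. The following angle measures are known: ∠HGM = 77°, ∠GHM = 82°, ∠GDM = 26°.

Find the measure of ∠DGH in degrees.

∠DGH = 56°

1. ∠DHG = 98°  [linear pair at H on DM]
2. ∠GDH = 26°  [H on ray DM]
3. ∠DGH = 56°  [△GDH]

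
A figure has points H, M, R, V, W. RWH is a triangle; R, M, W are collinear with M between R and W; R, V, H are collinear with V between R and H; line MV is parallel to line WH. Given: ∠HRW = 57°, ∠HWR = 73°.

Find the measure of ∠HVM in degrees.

∠HVM = 130°

1. ∠RHW = 50°  [△RWH]
2. ∠MVR = 50°  [MV∥WH, corresponding at V]
3. ∠HVM = 130°  [linear pair at V on RH]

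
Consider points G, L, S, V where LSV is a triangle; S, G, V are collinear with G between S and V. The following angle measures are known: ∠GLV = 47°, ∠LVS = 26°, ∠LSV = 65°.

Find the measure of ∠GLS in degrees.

∠GLS = 42°

1. ∠GVL = 26°  [G on ray VS]
2. ∠GSL = 65°  [G on ray SV]
3. ∠LGV = 107°  [△LGV]
4. ∠LGS = 73°  [linear pair at G on SV]
5. ∠GLS = 42°  [△LSG]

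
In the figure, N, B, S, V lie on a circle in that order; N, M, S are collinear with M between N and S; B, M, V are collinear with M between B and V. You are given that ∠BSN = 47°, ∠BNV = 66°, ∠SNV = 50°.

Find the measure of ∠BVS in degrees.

∠BVS = 16°

1. ∠BSV = 114°  [cyclic NBSV, opposite ∠N+∠S]
2. ∠SBV = 50°  [same arc SV]
3. ∠BVS = 16°  [△BSV]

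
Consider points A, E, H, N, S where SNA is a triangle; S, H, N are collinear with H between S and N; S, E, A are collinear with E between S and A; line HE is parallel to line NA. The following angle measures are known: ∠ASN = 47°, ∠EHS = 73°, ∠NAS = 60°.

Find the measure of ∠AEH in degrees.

∠AEH = 120°

1. ∠ESH = 47°  [H on SN, E on SA]
2. ∠HES = 60°  [△SHE]
3. ∠AEH = 120°  [linear pair at E on SA]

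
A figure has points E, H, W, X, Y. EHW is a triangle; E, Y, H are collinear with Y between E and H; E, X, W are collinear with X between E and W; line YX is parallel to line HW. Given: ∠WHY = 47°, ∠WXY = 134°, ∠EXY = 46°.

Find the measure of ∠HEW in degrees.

1. ∠EHW = 47°  [Y on ray HE]
2. ∠EWH = 46°  [YX∥HW, corresponding at X]
3. ∠HEW = 87°  [△EHW]

∠HEW = 87°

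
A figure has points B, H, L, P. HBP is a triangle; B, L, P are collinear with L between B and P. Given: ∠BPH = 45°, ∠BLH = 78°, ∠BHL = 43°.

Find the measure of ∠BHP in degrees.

1. ∠HBL = 59°  [△HBL]
2. ∠HBP = 59°  [L on ray BP]
3. ∠BHP = 76°  [△HBP]

∠BHP = 76°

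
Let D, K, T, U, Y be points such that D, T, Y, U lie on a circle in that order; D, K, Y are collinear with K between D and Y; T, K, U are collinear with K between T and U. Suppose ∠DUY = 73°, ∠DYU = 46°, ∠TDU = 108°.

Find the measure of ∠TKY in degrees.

∠TKY = 93°

1. ∠UDY = 61°  [△DYU]
2. ∠DTU = 46°  [same arc DU]
3. ∠DUT = 26°  [△DTU]
4. ∠UTY = 61°  [same arc YU]
5. ∠DYT = 26°  [same arc DT]
6. ∠TKY = 93°  [△TKY]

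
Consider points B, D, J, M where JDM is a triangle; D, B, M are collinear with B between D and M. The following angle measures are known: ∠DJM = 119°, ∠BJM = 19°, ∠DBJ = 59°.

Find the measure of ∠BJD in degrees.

1. ∠JBM = 121°  [linear pair at B on DM]
2. ∠BMJ = 40°  [△JBM]
3. ∠DMJ = 40°  [B on ray MD]
4. ∠JDM = 21°  [△JDM]
5. ∠BDJ = 21°  [B on ray DM]
6. ∠BJD = 100°  [△JDB]

∠BJD = 100°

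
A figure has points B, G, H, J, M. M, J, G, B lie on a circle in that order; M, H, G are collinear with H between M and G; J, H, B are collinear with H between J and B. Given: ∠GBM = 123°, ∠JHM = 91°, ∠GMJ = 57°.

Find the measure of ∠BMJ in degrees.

∠BMJ = 82°

1. ∠GJM = 57°  [cyclic MJGB, opposite ∠J+∠B]
2. ∠GHJ = 89°  [linear pair at H on MG]
3. ∠GBJ = 57°  [same arc JG]
4. ∠JGM = 66°  [△MJG]
5. ∠BJG = 25°  [△JHG]
6. ∠BGJ = 98°  [△JGB]
7. ∠BMJ = 82°  [cyclic MJGB, opposite ∠M+∠G]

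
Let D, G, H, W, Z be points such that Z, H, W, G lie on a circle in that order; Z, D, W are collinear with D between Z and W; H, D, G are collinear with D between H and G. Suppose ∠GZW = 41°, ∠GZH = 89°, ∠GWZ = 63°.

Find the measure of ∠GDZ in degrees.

1. ∠GHZ = 63°  [same arc ZG]
2. ∠HGZ = 28°  [△ZHG]
3. ∠GDZ = 111°  [△ZDG]

∠GDZ = 111°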